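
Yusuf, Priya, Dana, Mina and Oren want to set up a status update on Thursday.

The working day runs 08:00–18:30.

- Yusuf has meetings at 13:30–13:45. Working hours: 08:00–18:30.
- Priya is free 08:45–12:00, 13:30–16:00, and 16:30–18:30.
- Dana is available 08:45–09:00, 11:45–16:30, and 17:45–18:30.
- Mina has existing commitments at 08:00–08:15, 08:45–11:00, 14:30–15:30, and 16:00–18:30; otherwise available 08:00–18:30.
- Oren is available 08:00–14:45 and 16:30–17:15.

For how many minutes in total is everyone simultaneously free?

60 minutes

Yusuf free within 08:00–18:30: 08:00–13:30, 13:45–18:30.
Mina free within 08:00–18:30: 08:15–08:45, 11:00–14:30, 15:30–16:00.
Yusuf ∩ Priya: 08:45–12:00, 13:45–16:00, 16:30–18:30.
Yusuf ∩ Priya ∩ Dana: 08:45–09:00, 11:45–12:00, 13:45–16:00, 17:45–18:30.
Yusuf ∩ Priya ∩ Dana ∩ Mina: 11:45–12:00, 13:45–14:30, 15:30–16:00.
Yusuf ∩ Priya ∩ Dana ∩ Mina ∩ Oren: 11:45–12:00, 13:45–14:30.
Total common minutes: 15 + 45 = 60.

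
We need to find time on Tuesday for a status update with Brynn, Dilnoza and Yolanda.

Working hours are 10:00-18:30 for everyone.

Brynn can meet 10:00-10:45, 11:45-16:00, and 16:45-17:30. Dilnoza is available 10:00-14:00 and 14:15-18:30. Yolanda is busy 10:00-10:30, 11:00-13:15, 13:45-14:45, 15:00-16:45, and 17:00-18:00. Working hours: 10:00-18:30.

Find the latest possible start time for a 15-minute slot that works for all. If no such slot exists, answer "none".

Yolanda free within 10:00–18:30: 10:30–11:00, 13:15–13:45, 14:45–15:00, 16:45–17:00, 18:00–18:30.
Brynn ∩ Dilnoza: 10:00–10:45, 11:45–14:00, 14:15–16:00, 16:45–17:30.
Brynn ∩ Dilnoza ∩ Yolanda: 10:30–10:45, 13:15–13:45, 14:45–15:00, 16:45–17:00.
Windows ≥ 15 min: 10:30–10:45, 13:15–13:45, 14:45–15:00, 16:45–17:00.
Latest start in the last window 16:45–17:00 is 17:00 − 15 min = 16:45.

16:45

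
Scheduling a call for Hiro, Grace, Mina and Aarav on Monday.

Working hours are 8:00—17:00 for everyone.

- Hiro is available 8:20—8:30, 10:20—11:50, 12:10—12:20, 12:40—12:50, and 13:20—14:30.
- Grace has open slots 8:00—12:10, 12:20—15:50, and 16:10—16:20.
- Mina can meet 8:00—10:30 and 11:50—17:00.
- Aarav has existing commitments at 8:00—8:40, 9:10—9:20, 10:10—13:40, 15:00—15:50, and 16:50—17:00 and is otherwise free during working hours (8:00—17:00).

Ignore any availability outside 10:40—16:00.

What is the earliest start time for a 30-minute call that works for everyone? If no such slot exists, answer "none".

13:40

Aarav free within 08:00–17:00: 08:40–09:10, 09:20–10:10, 13:40–15:00, 15:50–16:50.
Hiro ∩ Grace: 08:20–08:30, 10:20–11:50, 12:40–12:50, 13:20–14:30.
Hiro ∩ Grace ∩ Mina: 08:20–08:30, 10:20–10:30, 12:40–12:50, 13:20–14:30.
Hiro ∩ Grace ∩ Mina ∩ Aarav: 13:40–14:30.
Restricted to 10:40–16:00: 13:40–14:30.
Windows ≥ 30 min: 13:40–14:30.
Earliest such window starts at 13:40.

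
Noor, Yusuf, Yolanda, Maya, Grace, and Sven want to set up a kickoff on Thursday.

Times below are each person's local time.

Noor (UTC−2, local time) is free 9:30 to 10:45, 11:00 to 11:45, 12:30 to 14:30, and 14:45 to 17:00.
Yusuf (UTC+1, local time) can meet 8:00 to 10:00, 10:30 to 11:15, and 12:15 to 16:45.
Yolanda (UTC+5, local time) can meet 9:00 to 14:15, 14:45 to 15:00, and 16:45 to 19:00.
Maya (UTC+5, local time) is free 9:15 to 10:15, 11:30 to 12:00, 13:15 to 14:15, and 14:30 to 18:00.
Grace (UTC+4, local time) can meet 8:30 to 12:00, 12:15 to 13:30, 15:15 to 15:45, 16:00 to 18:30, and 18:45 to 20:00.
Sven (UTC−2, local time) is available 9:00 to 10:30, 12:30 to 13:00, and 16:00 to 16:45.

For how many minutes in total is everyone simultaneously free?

30 minutes

Noor → UTC: 11:30–12:45, 13:00–13:45, 14:30–16:30, 16:45–19:00.
Yusuf → UTC: 07:00–09:00, 09:30–10:15, 11:15–15:45.
Yolanda → UTC: 04:00–09:15, 09:45–10:00, 11:45–14:00.
Maya → UTC: 04:15–05:15, 06:30–07:00, 08:15–09:15, 09:30–13:00.
Grace → UTC: 04:30–08:00, 08:15–09:30, 11:15–11:45, 12:00–14:30, 14:45–16:00.
Sven → UTC: 11:00–12:30, 14:30–15:00, 18:00–18:45.
Noor ∩ Yusuf: 11:30–12:45, 13:00–13:45, 14:30–15:45.
Noor ∩ Yusuf ∩ Yolanda: 11:45–12:45, 13:00–13:45.
Noor ∩ Yusuf ∩ Yolanda ∩ Maya: 11:45–12:45.
Noor ∩ Yusuf ∩ Yolanda ∩ Maya ∩ Grace: 12:00–12:45.
Noor ∩ Yusuf ∩ Yolanda ∩ Maya ∩ Grace ∩ Sven: 12:00–12:30.
Total common minutes: 30.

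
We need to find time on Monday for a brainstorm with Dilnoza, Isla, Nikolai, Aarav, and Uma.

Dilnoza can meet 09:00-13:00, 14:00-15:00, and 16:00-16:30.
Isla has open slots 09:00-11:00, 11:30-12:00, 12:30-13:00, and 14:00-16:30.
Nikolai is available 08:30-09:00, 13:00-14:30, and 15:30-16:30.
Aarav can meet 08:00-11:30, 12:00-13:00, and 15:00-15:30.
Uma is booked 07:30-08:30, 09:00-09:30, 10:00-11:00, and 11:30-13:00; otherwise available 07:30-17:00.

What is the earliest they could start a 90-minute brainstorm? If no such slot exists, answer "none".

none

Uma free within 07:30–17:00: 08:30–09:00, 09:30–10:00, 11:00–11:30, 13:00–17:00.
Dilnoza ∩ Isla: 09:00–11:00, 11:30–12:00, 12:30–13:00, 14:00–15:00, 16:00–16:30.
Dilnoza ∩ Isla ∩ Nikolai: 14:00–14:30, 16:00–16:30.
Dilnoza ∩ Isla ∩ Nikolai ∩ Aarav: (none).
Dilnoza ∩ Isla ∩ Nikolai ∩ Aarav ∩ Uma: (none).
Windows ≥ 90 min: (none).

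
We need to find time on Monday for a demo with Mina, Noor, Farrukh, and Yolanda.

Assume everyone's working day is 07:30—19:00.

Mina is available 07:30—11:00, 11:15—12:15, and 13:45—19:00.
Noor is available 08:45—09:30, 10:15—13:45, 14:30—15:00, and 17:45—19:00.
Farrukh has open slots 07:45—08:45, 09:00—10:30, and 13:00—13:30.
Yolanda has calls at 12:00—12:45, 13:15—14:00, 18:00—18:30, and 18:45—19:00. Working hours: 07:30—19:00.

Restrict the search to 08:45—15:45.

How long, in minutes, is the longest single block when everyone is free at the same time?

Yolanda free within 07:30–19:00: 07:30–12:00, 12:45–13:15, 14:00–18:00, 18:30–18:45.
Mina ∩ Noor: 08:45–09:30, 10:15–11:00, 11:15–12:15, 14:30–15:00, 17:45–19:00.
Mina ∩ Noor ∩ Farrukh: 09:00–09:30, 10:15–10:30.
Mina ∩ Noor ∩ Farrukh ∩ Yolanda: 09:00–09:30, 10:15–10:30.
Restricted to 08:45–15:45: 09:00–09:30, 10:15–10:30.
Common window lengths: 30, 15 min; longest is 30.

30 minutes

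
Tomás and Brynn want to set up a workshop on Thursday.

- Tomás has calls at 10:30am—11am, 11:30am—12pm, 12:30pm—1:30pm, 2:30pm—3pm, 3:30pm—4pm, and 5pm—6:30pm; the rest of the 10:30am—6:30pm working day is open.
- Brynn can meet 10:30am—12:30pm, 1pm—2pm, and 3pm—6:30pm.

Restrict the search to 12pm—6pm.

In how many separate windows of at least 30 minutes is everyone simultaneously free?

4

Tomás free within 10:30–18:30: 11:00–11:30, 12:00–12:30, 13:30–14:30, 15:00–15:30, 16:00–17:00.
Tomás ∩ Brynn: 11:00–11:30, 12:00–12:30, 13:30–14:00, 15:00–15:30, 16:00–17:00.
Restricted to 12:00–18:00: 12:00–12:30, 13:30–14:00, 15:00–15:30, 16:00–17:00.
Windows ≥ 30 min: 12:00–12:30, 13:30–14:00, 15:00–15:30, 16:00–17:00.
That's 4 windows.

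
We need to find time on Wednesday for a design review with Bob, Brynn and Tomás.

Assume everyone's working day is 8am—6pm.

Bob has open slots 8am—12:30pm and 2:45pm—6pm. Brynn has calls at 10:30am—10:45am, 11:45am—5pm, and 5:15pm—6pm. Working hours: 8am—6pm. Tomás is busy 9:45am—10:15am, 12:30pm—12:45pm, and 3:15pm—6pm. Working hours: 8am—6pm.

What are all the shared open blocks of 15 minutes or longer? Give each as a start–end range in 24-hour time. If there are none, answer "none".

08:00–09:45, 10:15–10:30, 10:45–11:45

Brynn free within 08:00–18:00: 08:00–10:30, 10:45–11:45, 17:00–17:15.
Tomás free within 08:00–18:00: 08:00–09:45, 10:15–12:30, 12:45–15:15.
Bob ∩ Brynn: 08:00–10:30, 10:45–11:45, 17:00–17:15.
Bob ∩ Brynn ∩ Tomás: 08:00–09:45, 10:15–10:30, 10:45–11:45.
Windows ≥ 15 min: 08:00–09:45, 10:15–10:30, 10:45–11:45.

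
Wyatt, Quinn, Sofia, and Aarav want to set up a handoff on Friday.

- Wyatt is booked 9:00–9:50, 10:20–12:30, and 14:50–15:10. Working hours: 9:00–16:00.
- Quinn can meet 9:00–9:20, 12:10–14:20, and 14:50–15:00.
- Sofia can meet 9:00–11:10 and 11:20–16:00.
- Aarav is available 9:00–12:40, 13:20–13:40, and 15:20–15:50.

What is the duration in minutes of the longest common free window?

Wyatt free within 09:00–16:00: 09:50–10:20, 12:30–14:50, 15:10–16:00.
Wyatt ∩ Quinn: 12:30–14:20.
Wyatt ∩ Quinn ∩ Sofia: 12:30–14:20.
Wyatt ∩ Quinn ∩ Sofia ∩ Aarav: 12:30–12:40, 13:20–13:40.
Common window lengths: 10, 20 min; longest is 20.

20 minutes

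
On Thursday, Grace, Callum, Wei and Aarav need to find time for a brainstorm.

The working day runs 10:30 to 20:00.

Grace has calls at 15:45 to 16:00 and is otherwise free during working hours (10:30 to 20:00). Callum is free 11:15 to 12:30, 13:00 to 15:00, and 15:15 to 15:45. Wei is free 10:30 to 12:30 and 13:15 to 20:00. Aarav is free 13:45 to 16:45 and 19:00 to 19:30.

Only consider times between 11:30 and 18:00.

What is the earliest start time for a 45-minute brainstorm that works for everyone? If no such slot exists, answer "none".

13:45

Grace free within 10:30–20:00: 10:30–15:45, 16:00–20:00.
Grace ∩ Callum: 11:15–12:30, 13:00–15:00, 15:15–15:45.
Grace ∩ Callum ∩ Wei: 11:15–12:30, 13:15–15:00, 15:15–15:45.
Grace ∩ Callum ∩ Wei ∩ Aarav: 13:45–15:00, 15:15–15:45.
Restricted to 11:30–18:00: 13:45–15:00, 15:15–15:45.
Windows ≥ 45 min: 13:45–15:00.
Earliest such window starts at 13:45.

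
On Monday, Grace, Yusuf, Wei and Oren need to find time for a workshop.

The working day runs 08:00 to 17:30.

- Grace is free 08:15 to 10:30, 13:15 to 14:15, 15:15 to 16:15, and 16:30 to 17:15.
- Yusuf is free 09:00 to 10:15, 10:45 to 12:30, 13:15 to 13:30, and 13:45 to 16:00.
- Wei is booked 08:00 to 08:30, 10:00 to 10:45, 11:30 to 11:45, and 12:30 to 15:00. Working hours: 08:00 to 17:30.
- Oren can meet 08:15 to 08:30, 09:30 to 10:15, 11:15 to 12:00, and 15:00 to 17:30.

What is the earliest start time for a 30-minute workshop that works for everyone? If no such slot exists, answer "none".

09:30

Wei free within 08:00–17:30: 08:30–10:00, 10:45–11:30, 11:45–12:30, 15:00–17:30.
Grace ∩ Yusuf: 09:00–10:15, 13:15–13:30, 13:45–14:15, 15:15–16:00.
Grace ∩ Yusuf ∩ Wei: 09:00–10:00, 15:15–16:00.
Grace ∩ Yusuf ∩ Wei ∩ Oren: 09:30–10:00, 15:15–16:00.
Windows ≥ 30 min: 09:30–10:00, 15:15–16:00.
Earliest such window starts at 09:30.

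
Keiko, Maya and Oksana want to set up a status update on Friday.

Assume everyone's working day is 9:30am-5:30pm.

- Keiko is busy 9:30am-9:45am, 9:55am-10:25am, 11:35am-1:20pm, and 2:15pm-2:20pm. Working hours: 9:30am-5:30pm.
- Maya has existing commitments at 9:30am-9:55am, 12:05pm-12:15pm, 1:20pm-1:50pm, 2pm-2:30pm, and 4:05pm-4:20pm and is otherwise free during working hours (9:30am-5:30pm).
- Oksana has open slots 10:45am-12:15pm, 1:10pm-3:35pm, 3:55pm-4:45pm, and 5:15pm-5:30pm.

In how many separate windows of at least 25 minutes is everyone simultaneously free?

Keiko free within 09:30–17:30: 09:45–09:55, 10:25–11:35, 13:20–14:15, 14:20–17:30.
Maya free within 09:30–17:30: 09:55–12:05, 12:15–13:20, 13:50–14:00, 14:30–16:05, 16:20–17:30.
Keiko ∩ Maya: 10:25–11:35, 13:50–14:00, 14:30–16:05, 16:20–17:30.
Keiko ∩ Maya ∩ Oksana: 10:45–11:35, 13:50–14:00, 14:30–15:35, 15:55–16:05, 16:20–16:45, 17:15–17:30.
Windows ≥ 25 min: 10:45–11:35, 14:30–15:35, 16:20–16:45.
That's 3 windows.

3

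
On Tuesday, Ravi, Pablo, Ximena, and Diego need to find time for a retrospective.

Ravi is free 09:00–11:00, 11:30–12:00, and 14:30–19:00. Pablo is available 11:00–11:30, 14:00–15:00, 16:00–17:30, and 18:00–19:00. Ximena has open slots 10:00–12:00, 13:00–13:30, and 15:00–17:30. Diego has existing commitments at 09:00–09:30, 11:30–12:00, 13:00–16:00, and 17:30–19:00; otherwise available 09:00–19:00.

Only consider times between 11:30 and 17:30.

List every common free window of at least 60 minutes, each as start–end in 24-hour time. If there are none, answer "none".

16:00–17:30

Diego free within 09:00–19:00: 09:30–11:30, 12:00–13:00, 16:00–17:30.
Ravi ∩ Pablo: 14:30–15:00, 16:00–17:30, 18:00–19:00.
Ravi ∩ Pablo ∩ Ximena: 16:00–17:30.
Ravi ∩ Pablo ∩ Ximena ∩ Diego: 16:00–17:30.
Restricted to 11:30–17:30: 16:00–17:30.
Windows ≥ 60 min: 16:00–17:30.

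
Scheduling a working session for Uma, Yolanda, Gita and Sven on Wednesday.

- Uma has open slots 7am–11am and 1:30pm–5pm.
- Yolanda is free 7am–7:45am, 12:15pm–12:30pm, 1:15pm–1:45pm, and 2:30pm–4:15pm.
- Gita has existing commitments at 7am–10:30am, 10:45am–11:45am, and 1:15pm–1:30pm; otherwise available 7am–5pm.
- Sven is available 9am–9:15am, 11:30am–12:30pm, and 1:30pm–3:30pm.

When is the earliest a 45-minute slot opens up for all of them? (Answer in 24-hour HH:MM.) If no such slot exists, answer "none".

Gita free within 07:00–17:00: 10:30–10:45, 11:45–13:15, 13:30–17:00.
Uma ∩ Yolanda: 07:00–07:45, 13:30–13:45, 14:30–16:15.
Uma ∩ Yolanda ∩ Gita: 13:30–13:45, 14:30–16:15.
Uma ∩ Yolanda ∩ Gita ∩ Sven: 13:30–13:45, 14:30–15:30.
Windows ≥ 45 min: 14:30–15:30.
Earliest such window starts at 14:30.

14:30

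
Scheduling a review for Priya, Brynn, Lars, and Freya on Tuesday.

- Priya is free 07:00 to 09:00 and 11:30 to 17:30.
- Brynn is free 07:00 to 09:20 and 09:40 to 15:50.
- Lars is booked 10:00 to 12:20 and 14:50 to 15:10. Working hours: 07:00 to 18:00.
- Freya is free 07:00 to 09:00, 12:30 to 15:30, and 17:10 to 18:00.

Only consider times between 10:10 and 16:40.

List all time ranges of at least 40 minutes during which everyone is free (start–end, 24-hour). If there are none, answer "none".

12:30–14:50

Lars free within 07:00–18:00: 07:00–10:00, 12:20–14:50, 15:10–18:00.
Priya ∩ Brynn: 07:00–09:00, 11:30–15:50.
Priya ∩ Brynn ∩ Lars: 07:00–09:00, 12:20–14:50, 15:10–15:50.
Priya ∩ Brynn ∩ Lars ∩ Freya: 07:00–09:00, 12:30–14:50, 15:10–15:30.
Restricted to 10:10–16:40: 12:30–14:50, 15:10–15:30.
Windows ≥ 40 min: 12:30–14:50.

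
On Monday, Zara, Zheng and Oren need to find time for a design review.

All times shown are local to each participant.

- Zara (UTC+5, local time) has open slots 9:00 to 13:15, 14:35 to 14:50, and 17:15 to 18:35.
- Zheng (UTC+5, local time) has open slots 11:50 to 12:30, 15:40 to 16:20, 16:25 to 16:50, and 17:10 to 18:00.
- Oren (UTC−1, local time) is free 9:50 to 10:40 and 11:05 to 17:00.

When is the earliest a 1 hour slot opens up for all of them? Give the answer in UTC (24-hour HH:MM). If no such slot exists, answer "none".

Zara → UTC: 04:00–08:15, 09:35–09:50, 12:15–13:35.
Zheng → UTC: 06:50–07:30, 10:40–11:20, 11:25–11:50, 12:10–13:00.
Oren → UTC: 10:50–11:40, 12:05–18:00.
Zara ∩ Zheng: 06:50–07:30, 12:15–13:00.
Zara ∩ Zheng ∩ Oren: 12:15–13:00.
Windows ≥ 60 min: (none).

none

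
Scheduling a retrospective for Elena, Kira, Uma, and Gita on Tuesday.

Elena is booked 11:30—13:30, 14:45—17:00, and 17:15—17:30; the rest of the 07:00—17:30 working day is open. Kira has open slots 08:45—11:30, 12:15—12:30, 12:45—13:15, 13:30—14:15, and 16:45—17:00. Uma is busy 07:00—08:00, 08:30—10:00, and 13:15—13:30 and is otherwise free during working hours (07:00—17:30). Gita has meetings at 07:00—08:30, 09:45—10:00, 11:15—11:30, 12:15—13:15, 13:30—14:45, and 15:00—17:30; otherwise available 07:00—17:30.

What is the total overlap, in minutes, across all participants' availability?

Elena free within 07:00–17:30: 07:00–11:30, 13:30–14:45, 17:00–17:15.
Uma free within 07:00–17:30: 08:00–08:30, 10:00–13:15, 13:30–17:30.
Gita free within 07:00–17:30: 08:30–09:45, 10:00–11:15, 11:30–12:15, 13:15–13:30, 14:45–15:00.
Elena ∩ Kira: 08:45–11:30, 13:30–14:15.
Elena ∩ Kira ∩ Uma: 10:00–11:30, 13:30–14:15.
Elena ∩ Kira ∩ Uma ∩ Gita: 10:00–11:15.
Total common minutes: 75.

75 minutes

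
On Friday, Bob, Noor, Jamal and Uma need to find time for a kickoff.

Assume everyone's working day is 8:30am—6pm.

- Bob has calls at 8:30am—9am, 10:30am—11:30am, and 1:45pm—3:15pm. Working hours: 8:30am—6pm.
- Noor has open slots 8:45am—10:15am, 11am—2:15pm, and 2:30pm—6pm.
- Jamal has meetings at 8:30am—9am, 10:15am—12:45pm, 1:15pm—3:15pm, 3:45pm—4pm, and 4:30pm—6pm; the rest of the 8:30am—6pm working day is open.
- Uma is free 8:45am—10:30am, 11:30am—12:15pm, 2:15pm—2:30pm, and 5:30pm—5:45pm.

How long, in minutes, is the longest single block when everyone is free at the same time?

75 minutes

Bob free within 08:30–18:00: 09:00–10:30, 11:30–13:45, 15:15–18:00.
Jamal free within 08:30–18:00: 09:00–10:15, 12:45–13:15, 15:15–15:45, 16:00–16:30.
Bob ∩ Noor: 09:00–10:15, 11:30–13:45, 15:15–18:00.
Bob ∩ Noor ∩ Jamal: 09:00–10:15, 12:45–13:15, 15:15–15:45, 16:00–16:30.
Bob ∩ Noor ∩ Jamal ∩ Uma: 09:00–10:15.
Single common window of 75 minutes.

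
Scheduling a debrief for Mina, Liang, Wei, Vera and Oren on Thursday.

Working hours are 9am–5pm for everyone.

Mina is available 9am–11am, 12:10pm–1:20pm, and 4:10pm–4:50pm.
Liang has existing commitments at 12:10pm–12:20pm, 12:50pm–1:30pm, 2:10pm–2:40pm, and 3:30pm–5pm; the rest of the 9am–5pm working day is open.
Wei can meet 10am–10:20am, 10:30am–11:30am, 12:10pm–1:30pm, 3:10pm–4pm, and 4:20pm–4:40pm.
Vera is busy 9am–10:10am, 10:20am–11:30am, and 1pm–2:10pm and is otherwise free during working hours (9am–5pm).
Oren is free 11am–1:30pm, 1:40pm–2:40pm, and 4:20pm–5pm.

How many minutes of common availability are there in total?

30 minutes

Liang free within 09:00–17:00: 09:00–12:10, 12:20–12:50, 13:30–14:10, 14:40–15:30.
Vera free within 09:00–17:00: 10:10–10:20, 11:30–13:00, 14:10–17:00.
Mina ∩ Liang: 09:00–11:00, 12:20–12:50.
Mina ∩ Liang ∩ Wei: 10:00–10:20, 10:30–11:00, 12:20–12:50.
Mina ∩ Liang ∩ Wei ∩ Vera: 10:10–10:20, 12:20–12:50.
Mina ∩ Liang ∩ Wei ∩ Vera ∩ Oren: 12:20–12:50.
Total common minutes: 30.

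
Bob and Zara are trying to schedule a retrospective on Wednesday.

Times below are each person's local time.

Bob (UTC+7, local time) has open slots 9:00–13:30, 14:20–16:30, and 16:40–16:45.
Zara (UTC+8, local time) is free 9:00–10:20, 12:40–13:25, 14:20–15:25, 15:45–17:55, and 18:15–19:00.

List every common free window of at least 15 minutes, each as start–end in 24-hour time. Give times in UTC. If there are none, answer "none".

02:00–02:20, 04:40–05:25, 07:45–09:30

Bob → UTC: 02:00–06:30, 07:20–09:30, 09:40–09:45.
Zara → UTC: 01:00–02:20, 04:40–05:25, 06:20–07:25, 07:45–09:55, 10:15–11:00.
Bob ∩ Zara: 02:00–02:20, 04:40–05:25, 06:20–06:30, 07:20–07:25, 07:45–09:30, 09:40–09:45.
Windows ≥ 15 min: 02:00–02:20, 04:40–05:25, 07:45–09:30.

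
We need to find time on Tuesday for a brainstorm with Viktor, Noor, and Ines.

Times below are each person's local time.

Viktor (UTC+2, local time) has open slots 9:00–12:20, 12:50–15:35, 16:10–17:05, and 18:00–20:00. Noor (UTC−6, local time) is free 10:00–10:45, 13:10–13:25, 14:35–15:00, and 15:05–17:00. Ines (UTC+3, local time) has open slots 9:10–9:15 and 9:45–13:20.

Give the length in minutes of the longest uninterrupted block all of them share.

0 minutes

Viktor → UTC: 07:00–10:20, 10:50–13:35, 14:10–15:05, 16:00–18:00.
Noor → UTC: 16:00–16:45, 19:10–19:25, 20:35–21:00, 21:05–23:00.
Ines → UTC: 06:10–06:15, 06:45–10:20.
Viktor ∩ Noor: 16:00–16:45.
Viktor ∩ Noor ∩ Ines: (none).
No common window.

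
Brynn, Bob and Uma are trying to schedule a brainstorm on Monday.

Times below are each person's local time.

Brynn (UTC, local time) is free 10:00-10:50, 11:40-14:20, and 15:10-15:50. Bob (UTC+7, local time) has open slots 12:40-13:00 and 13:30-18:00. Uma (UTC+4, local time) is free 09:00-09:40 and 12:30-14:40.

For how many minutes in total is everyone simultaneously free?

Brynn → UTC: 10:00–10:50, 11:40–14:20, 15:10–15:50.
Bob → UTC: 05:40–06:00, 06:30–11:00.
Uma → UTC: 05:00–05:40, 08:30–10:40.
Brynn ∩ Bob: 10:00–10:50.
Brynn ∩ Bob ∩ Uma: 10:00–10:40.
Total common minutes: 40.

40 minutes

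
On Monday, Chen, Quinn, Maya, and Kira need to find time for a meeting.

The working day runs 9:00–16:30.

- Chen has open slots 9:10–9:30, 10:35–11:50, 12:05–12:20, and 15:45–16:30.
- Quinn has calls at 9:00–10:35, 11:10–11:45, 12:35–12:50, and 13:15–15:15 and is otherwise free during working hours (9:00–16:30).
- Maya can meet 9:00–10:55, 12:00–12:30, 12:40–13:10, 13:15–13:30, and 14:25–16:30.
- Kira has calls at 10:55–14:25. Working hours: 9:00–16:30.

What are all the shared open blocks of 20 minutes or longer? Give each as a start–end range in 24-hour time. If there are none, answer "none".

Quinn free within 09:00–16:30: 10:35–11:10, 11:45–12:35, 12:50–13:15, 15:15–16:30.
Kira free within 09:00–16:30: 09:00–10:55, 14:25–16:30.
Chen ∩ Quinn: 10:35–11:10, 11:45–11:50, 12:05–12:20, 15:45–16:30.
Chen ∩ Quinn ∩ Maya: 10:35–10:55, 12:05–12:20, 15:45–16:30.
Chen ∩ Quinn ∩ Maya ∩ Kira: 10:35–10:55, 15:45–16:30.
Windows ≥ 20 min: 10:35–10:55, 15:45–16:30.

10:35–10:55, 15:45–16:30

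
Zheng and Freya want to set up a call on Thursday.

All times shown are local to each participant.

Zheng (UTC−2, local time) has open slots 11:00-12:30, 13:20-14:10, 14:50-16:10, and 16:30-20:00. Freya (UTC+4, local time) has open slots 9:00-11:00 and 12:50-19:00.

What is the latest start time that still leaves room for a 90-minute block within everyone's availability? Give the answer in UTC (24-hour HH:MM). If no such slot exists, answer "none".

13:00

Zheng → UTC: 13:00–14:30, 15:20–16:10, 16:50–18:10, 18:30–22:00.
Freya → UTC: 05:00–07:00, 08:50–15:00.
Zheng ∩ Freya: 13:00–14:30.
Windows ≥ 90 min: 13:00–14:30.
Latest start in the last window 13:00–14:30 is 14:30 − 90 min = 13:00.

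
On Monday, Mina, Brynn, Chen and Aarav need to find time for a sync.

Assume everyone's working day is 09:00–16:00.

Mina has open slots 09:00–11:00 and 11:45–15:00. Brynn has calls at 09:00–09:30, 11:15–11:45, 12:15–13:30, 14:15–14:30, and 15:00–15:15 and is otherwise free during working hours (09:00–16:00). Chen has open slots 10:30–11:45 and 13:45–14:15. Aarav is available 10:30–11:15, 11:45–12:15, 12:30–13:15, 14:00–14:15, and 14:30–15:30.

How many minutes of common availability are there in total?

Brynn free within 09:00–16:00: 09:30–11:15, 11:45–12:15, 13:30–14:15, 14:30–15:00, 15:15–16:00.
Mina ∩ Brynn: 09:30–11:00, 11:45–12:15, 13:30–14:15, 14:30–15:00.
Mina ∩ Brynn ∩ Chen: 10:30–11:00, 13:45–14:15.
Mina ∩ Brynn ∩ Chen ∩ Aarav: 10:30–11:00, 14:00–14:15.
Total common minutes: 30 + 15 = 45.

45 minutes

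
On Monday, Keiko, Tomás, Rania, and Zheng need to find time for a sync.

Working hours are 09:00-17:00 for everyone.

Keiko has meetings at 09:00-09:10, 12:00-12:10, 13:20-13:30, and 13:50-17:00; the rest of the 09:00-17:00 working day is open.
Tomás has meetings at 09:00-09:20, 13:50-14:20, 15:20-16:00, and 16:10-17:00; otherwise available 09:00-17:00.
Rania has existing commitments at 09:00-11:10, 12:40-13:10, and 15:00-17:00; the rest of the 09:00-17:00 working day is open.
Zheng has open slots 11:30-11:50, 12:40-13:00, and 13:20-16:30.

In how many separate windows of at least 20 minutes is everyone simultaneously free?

2

Keiko free within 09:00–17:00: 09:10–12:00, 12:10–13:20, 13:30–13:50.
Tomás free within 09:00–17:00: 09:20–13:50, 14:20–15:20, 16:00–16:10.
Rania free within 09:00–17:00: 11:10–12:40, 13:10–15:00.
Keiko ∩ Tomás: 09:20–12:00, 12:10–13:20, 13:30–13:50.
Keiko ∩ Tomás ∩ Rania: 11:10–12:00, 12:10–12:40, 13:10–13:20, 13:30–13:50.
Keiko ∩ Tomás ∩ Rania ∩ Zheng: 11:30–11:50, 13:30–13:50.
Windows ≥ 20 min: 11:30–11:50, 13:30–13:50.
That's 2 windows.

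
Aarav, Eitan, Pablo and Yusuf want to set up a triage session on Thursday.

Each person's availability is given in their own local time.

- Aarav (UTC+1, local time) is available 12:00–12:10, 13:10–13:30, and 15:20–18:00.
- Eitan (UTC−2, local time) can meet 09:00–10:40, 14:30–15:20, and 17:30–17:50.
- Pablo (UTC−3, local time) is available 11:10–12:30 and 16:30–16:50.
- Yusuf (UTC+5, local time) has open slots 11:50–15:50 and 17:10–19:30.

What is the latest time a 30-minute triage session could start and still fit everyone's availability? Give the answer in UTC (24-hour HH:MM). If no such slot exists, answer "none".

Aarav → UTC: 11:00–11:10, 12:10–12:30, 14:20–17:00.
Eitan → UTC: 11:00–12:40, 16:30–17:20, 19:30–19:50.
Pablo → UTC: 14:10–15:30, 19:30–19:50.
Yusuf → UTC: 06:50–10:50, 12:10–14:30.
Aarav ∩ Eitan: 11:00–11:10, 12:10–12:30, 16:30–17:00.
Aarav ∩ Eitan ∩ Pablo: (none).
Aarav ∩ Eitan ∩ Pablo ∩ Yusuf: (none).
Windows ≥ 30 min: (none).

none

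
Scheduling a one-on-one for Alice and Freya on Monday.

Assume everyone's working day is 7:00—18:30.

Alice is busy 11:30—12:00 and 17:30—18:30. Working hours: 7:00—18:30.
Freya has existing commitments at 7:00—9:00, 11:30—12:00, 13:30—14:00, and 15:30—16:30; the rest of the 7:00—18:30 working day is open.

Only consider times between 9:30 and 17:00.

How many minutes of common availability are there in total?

330 minutes

Alice free within 07:00–18:30: 07:00–11:30, 12:00–17:30.
Freya free within 07:00–18:30: 09:00–11:30, 12:00–13:30, 14:00–15:30, 16:30–18:30.
Alice ∩ Freya: 09:00–11:30, 12:00–13:30, 14:00–15:30, 16:30–17:30.
Restricted to 09:30–17:00: 09:30–11:30, 12:00–13:30, 14:00–15:30, 16:30–17:00.
Total common minutes: 120 + 90 + 90 + 30 = 330.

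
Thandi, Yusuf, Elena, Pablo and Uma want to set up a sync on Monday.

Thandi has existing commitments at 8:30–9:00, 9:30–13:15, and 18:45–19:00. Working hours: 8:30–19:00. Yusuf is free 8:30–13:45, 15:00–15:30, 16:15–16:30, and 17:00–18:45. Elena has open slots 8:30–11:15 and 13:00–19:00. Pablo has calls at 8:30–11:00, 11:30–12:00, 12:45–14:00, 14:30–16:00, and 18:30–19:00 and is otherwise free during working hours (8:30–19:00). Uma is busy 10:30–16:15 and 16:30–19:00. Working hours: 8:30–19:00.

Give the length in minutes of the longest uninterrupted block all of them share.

Thandi free within 08:30–19:00: 09:00–09:30, 13:15–18:45.
Pablo free within 08:30–19:00: 11:00–11:30, 12:00–12:45, 14:00–14:30, 16:00–18:30.
Uma free within 08:30–19:00: 08:30–10:30, 16:15–16:30.
Thandi ∩ Yusuf: 09:00–09:30, 13:15–13:45, 15:00–15:30, 16:15–16:30, 17:00–18:45.
Thandi ∩ Yusuf ∩ Elena: 09:00–09:30, 13:15–13:45, 15:00–15:30, 16:15–16:30, 17:00–18:45.
Thandi ∩ Yusuf ∩ Elena ∩ Pablo: 16:15–16:30, 17:00–18:30.
Thandi ∩ Yusuf ∩ Elena ∩ Pablo ∩ Uma: 16:15–16:30.
Single common window of 15 minutes.

15 minutes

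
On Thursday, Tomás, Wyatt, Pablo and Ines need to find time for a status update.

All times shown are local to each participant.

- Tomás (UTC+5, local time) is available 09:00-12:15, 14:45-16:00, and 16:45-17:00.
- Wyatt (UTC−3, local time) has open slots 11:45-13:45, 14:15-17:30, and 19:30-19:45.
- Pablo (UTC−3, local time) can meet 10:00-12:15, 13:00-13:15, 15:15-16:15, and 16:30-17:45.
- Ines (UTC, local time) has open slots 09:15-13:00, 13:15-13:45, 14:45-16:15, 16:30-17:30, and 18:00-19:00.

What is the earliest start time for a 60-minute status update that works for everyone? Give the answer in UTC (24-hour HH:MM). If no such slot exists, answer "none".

Tomás → UTC: 04:00–07:15, 09:45–11:00, 11:45–12:00.
Wyatt → UTC: 14:45–16:45, 17:15–20:30, 22:30–22:45.
Pablo → UTC: 13:00–15:15, 16:00–16:15, 18:15–19:15, 19:30–20:45.
Ines → UTC: 09:15–13:00, 13:15–13:45, 14:45–16:15, 16:30–17:30, 18:00–19:00.
Tomás ∩ Wyatt: (none).
Tomás ∩ Wyatt ∩ Pablo: (none).
Tomás ∩ Wyatt ∩ Pablo ∩ Ines: (none).
Windows ≥ 60 min: (none).

none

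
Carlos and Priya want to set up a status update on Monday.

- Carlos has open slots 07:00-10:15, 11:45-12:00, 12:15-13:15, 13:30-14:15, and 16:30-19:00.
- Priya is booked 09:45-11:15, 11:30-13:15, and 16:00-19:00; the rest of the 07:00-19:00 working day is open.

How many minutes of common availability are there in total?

210 minutes

Priya free within 07:00–19:00: 07:00–09:45, 11:15–11:30, 13:15–16:00.
Carlos ∩ Priya: 07:00–09:45, 13:30–14:15.
Total common minutes: 165 + 45 = 210.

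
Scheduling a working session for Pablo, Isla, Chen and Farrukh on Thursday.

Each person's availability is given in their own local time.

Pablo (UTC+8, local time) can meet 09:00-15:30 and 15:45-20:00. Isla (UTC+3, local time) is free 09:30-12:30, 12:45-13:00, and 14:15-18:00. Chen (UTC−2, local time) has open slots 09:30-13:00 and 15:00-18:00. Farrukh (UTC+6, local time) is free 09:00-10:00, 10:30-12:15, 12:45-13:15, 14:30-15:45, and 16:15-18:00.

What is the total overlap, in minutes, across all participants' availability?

Pablo → UTC: 01:00–07:30, 07:45–12:00.
Isla → UTC: 06:30–09:30, 09:45–10:00, 11:15–15:00.
Chen → UTC: 11:30–15:00, 17:00–20:00.
Farrukh → UTC: 03:00–04:00, 04:30–06:15, 06:45–07:15, 08:30–09:45, 10:15–12:00.
Pablo ∩ Isla: 06:30–07:30, 07:45–09:30, 09:45–10:00, 11:15–12:00.
Pablo ∩ Isla ∩ Chen: 11:30–12:00.
Pablo ∩ Isla ∩ Chen ∩ Farrukh: 11:30–12:00.
Total common minutes: 30.

30 minutes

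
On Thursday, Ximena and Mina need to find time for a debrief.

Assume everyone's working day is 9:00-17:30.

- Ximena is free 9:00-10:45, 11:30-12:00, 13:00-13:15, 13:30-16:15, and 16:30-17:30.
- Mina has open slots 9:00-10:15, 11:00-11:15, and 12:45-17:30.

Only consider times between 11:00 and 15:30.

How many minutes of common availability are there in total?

135 minutes

Ximena ∩ Mina: 09:00–10:15, 13:00–13:15, 13:30–16:15, 16:30–17:30.
Restricted to 11:00–15:30: 13:00–13:15, 13:30–15:30.
Total common minutes: 15 + 120 = 135.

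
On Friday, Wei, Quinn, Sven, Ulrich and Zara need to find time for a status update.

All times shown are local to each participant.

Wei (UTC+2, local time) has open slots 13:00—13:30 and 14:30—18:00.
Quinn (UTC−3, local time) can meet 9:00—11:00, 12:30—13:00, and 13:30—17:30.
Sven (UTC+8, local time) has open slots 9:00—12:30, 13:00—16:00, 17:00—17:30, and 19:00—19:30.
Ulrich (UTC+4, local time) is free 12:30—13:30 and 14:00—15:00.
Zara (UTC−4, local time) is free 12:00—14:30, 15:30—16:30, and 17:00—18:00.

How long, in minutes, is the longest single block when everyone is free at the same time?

Wei → UTC: 11:00–11:30, 12:30–16:00.
Quinn → UTC: 12:00–14:00, 15:30–16:00, 16:30–20:30.
Sven → UTC: 01:00–04:30, 05:00–08:00, 09:00–09:30, 11:00–11:30.
Ulrich → UTC: 08:30–09:30, 10:00–11:00.
Zara → UTC: 16:00–18:30, 19:30–20:30, 21:00–22:00.
Wei ∩ Quinn: 12:30–14:00, 15:30–16:00.
Wei ∩ Quinn ∩ Sven: (none).
Wei ∩ Quinn ∩ Sven ∩ Ulrich: (none).
Wei ∩ Quinn ∩ Sven ∩ Ulrich ∩ Zara: (none).
No common window.

0 minutes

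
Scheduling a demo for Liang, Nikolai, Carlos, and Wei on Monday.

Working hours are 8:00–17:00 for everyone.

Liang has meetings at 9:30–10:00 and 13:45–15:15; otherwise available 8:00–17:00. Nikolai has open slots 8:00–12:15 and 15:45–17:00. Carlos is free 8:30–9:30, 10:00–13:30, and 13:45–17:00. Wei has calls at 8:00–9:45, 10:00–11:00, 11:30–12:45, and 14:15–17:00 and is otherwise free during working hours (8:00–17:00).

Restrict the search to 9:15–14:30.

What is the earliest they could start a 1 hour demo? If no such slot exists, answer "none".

none

Liang free within 08:00–17:00: 08:00–09:30, 10:00–13:45, 15:15–17:00.
Wei free within 08:00–17:00: 09:45–10:00, 11:00–11:30, 12:45–14:15.
Liang ∩ Nikolai: 08:00–09:30, 10:00–12:15, 15:45–17:00.
Liang ∩ Nikolai ∩ Carlos: 08:30–09:30, 10:00–12:15, 15:45–17:00.
Liang ∩ Nikolai ∩ Carlos ∩ Wei: 11:00–11:30.
Restricted to 09:15–14:30: 11:00–11:30.
Windows ≥ 60 min: (none).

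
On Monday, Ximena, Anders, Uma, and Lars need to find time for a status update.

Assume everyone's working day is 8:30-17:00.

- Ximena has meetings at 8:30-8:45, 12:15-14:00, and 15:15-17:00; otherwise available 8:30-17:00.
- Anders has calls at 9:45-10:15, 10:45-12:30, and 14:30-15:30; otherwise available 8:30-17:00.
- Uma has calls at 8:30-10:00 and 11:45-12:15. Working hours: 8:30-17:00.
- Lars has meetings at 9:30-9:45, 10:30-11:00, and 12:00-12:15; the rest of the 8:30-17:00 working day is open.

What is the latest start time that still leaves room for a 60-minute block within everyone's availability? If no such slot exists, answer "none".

Ximena free within 08:30–17:00: 08:45–12:15, 14:00–15:15.
Anders free within 08:30–17:00: 08:30–09:45, 10:15–10:45, 12:30–14:30, 15:30–17:00.
Uma free within 08:30–17:00: 10:00–11:45, 12:15–17:00.
Lars free within 08:30–17:00: 08:30–09:30, 09:45–10:30, 11:00–12:00, 12:15–17:00.
Ximena ∩ Anders: 08:45–09:45, 10:15–10:45, 14:00–14:30.
Ximena ∩ Anders ∩ Uma: 10:15–10:45, 14:00–14:30.
Ximena ∩ Anders ∩ Uma ∩ Lars: 10:15–10:30, 14:00–14:30.
Windows ≥ 60 min: (none).

none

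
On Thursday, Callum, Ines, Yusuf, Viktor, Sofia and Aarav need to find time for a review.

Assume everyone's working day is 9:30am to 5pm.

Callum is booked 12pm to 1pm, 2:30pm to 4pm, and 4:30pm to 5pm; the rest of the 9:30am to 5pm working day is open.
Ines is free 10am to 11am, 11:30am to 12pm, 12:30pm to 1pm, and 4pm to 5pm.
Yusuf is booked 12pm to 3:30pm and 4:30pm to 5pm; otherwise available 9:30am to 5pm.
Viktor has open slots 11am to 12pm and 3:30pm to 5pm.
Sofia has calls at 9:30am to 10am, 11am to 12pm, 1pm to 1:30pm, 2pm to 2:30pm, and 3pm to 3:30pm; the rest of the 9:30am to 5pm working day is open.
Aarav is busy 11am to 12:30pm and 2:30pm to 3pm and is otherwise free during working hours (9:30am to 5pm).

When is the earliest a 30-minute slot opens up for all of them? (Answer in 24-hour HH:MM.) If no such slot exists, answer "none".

16:00

Callum free within 09:30–17:00: 09:30–12:00, 13:00–14:30, 16:00–16:30.
Yusuf free within 09:30–17:00: 09:30–12:00, 15:30–16:30.
Sofia free within 09:30–17:00: 10:00–11:00, 12:00–13:00, 13:30–14:00, 14:30–15:00, 15:30–17:00.
Aarav free within 09:30–17:00: 09:30–11:00, 12:30–14:30, 15:00–17:00.
Callum ∩ Ines: 10:00–11:00, 11:30–12:00, 16:00–16:30.
Callum ∩ Ines ∩ Yusuf: 10:00–11:00, 11:30–12:00, 16:00–16:30.
Callum ∩ Ines ∩ Yusuf ∩ Viktor: 11:30–12:00, 16:00–16:30.
Callum ∩ Ines ∩ Yusuf ∩ Viktor ∩ Sofia: 16:00–16:30.
Callum ∩ Ines ∩ Yusuf ∩ Viktor ∩ Sofia ∩ Aarav: 16:00–16:30.
Windows ≥ 30 min: 16:00–16:30.
Earliest such window starts at 16:00.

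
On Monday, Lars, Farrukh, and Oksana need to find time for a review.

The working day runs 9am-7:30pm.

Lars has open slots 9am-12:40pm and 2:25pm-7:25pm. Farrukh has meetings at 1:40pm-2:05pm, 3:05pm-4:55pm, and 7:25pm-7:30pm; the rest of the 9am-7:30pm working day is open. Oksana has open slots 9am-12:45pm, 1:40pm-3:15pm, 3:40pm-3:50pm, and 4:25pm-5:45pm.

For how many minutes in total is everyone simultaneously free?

Farrukh free within 09:00–19:30: 09:00–13:40, 14:05–15:05, 16:55–19:25.
Lars ∩ Farrukh: 09:00–12:40, 14:25–15:05, 16:55–19:25.
Lars ∩ Farrukh ∩ Oksana: 09:00–12:40, 14:25–15:05, 16:55–17:45.
Total common minutes: 220 + 40 + 50 = 310.

310 minutes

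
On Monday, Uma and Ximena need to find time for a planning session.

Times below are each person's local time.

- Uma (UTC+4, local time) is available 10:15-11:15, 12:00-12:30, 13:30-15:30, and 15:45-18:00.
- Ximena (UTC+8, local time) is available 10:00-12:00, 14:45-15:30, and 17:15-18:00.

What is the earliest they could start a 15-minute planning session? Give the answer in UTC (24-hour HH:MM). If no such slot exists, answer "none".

Uma → UTC: 06:15–07:15, 08:00–08:30, 09:30–11:30, 11:45–14:00.
Ximena → UTC: 02:00–04:00, 06:45–07:30, 09:15–10:00.
Uma ∩ Ximena: 06:45–07:15, 09:30–10:00.
Windows ≥ 15 min: 06:45–07:15, 09:30–10:00.
Earliest such window starts at 06:45.

06:45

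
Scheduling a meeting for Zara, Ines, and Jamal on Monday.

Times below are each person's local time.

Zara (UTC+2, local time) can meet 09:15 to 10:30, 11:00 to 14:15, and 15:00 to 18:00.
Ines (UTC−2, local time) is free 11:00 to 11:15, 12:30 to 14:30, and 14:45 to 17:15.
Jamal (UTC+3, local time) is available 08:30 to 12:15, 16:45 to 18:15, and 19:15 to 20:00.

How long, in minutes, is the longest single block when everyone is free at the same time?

45 minutes

Zara → UTC: 07:15–08:30, 09:00–12:15, 13:00–16:00.
Ines → UTC: 13:00–13:15, 14:30–16:30, 16:45–19:15.
Jamal → UTC: 05:30–09:15, 13:45–15:15, 16:15–17:00.
Zara ∩ Ines: 13:00–13:15, 14:30–16:00.
Zara ∩ Ines ∩ Jamal: 14:30–15:15.
Single common window of 45 minutes.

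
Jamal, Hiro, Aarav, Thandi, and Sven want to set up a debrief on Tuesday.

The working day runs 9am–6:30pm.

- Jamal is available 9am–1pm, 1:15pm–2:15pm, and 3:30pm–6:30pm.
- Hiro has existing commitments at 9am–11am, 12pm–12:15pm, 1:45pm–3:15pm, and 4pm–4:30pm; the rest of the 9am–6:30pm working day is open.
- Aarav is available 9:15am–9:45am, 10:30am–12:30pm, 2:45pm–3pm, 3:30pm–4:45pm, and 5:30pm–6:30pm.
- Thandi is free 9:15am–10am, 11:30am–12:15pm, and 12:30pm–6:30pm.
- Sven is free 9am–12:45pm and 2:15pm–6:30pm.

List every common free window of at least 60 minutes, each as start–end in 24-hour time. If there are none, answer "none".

Hiro free within 09:00–18:30: 11:00–12:00, 12:15–13:45, 15:15–16:00, 16:30–18:30.
Jamal ∩ Hiro: 11:00–12:00, 12:15–13:00, 13:15–13:45, 15:30–16:00, 16:30–18:30.
Jamal ∩ Hiro ∩ Aarav: 11:00–12:00, 12:15–12:30, 15:30–16:00, 16:30–16:45, 17:30–18:30.
Jamal ∩ Hiro ∩ Aarav ∩ Thandi: 11:30–12:00, 15:30–16:00, 16:30–16:45, 17:30–18:30.
Jamal ∩ Hiro ∩ Aarav ∩ Thandi ∩ Sven: 11:30–12:00, 15:30–16:00, 16:30–16:45, 17:30–18:30.
Windows ≥ 60 min: 17:30–18:30.

17:30–18:30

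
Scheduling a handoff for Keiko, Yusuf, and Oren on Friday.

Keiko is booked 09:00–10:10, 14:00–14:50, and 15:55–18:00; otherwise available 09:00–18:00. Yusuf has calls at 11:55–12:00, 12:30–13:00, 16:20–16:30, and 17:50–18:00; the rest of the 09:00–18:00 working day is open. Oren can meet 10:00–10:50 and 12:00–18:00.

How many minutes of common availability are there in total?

195 minutes

Keiko free within 09:00–18:00: 10:10–14:00, 14:50–15:55.
Yusuf free within 09:00–18:00: 09:00–11:55, 12:00–12:30, 13:00–16:20, 16:30–17:50.
Keiko ∩ Yusuf: 10:10–11:55, 12:00–12:30, 13:00–14:00, 14:50–15:55.
Keiko ∩ Yusuf ∩ Oren: 10:10–10:50, 12:00–12:30, 13:00–14:00, 14:50–15:55.
Total common minutes: 40 + 30 + 60 + 65 = 195.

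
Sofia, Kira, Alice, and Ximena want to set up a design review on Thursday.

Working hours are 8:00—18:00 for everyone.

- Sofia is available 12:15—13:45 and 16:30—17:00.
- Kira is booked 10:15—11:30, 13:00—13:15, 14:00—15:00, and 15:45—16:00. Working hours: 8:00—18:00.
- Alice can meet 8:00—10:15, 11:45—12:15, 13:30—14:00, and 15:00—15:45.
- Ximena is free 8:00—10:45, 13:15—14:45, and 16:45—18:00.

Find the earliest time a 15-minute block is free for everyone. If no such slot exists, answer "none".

Kira free within 08:00–18:00: 08:00–10:15, 11:30–13:00, 13:15–14:00, 15:00–15:45, 16:00–18:00.
Sofia ∩ Kira: 12:15–13:00, 13:15–13:45, 16:30–17:00.
Sofia ∩ Kira ∩ Alice: 13:30–13:45.
Sofia ∩ Kira ∩ Alice ∩ Ximena: 13:30–13:45.
Windows ≥ 15 min: 13:30–13:45.
Earliest such window starts at 13:30.

13:30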